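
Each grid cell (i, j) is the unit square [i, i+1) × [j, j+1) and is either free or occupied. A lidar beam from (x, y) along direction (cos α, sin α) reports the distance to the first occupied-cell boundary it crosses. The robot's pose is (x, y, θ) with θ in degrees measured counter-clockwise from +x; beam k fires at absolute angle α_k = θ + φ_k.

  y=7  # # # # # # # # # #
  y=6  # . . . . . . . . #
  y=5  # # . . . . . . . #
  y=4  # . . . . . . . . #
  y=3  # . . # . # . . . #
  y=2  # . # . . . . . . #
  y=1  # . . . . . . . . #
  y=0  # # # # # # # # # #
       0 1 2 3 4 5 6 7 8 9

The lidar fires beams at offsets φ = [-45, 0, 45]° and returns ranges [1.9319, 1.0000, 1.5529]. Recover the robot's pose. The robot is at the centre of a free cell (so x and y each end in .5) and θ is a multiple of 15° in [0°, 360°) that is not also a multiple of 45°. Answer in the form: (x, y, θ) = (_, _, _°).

Enumerate (i+0.5, j+0.5, θ) over the 44 free cells and 16 admissible headings. For each, cast all 3 beams and compare to the given ranges.
  (1.5, 1.5, 330°): beam 1 = 0.5176 ≠ 1.9319 ✗
  (3.5, 6.5, 105°): beam 1 = 0.5774 ≠ 1.9319 ✗
  (1.5, 1.5, 120°): beam 1 = 5.6940 ≠ 1.9319 ✗
  …
  (1.5, 3.5, 300°): r_1=1.9319, r_2=1.0000, r_3=1.5529 — all match ✓
No second candidate reproduces the full scan.

(x, y, θ) = (1.5, 3.5, 300°)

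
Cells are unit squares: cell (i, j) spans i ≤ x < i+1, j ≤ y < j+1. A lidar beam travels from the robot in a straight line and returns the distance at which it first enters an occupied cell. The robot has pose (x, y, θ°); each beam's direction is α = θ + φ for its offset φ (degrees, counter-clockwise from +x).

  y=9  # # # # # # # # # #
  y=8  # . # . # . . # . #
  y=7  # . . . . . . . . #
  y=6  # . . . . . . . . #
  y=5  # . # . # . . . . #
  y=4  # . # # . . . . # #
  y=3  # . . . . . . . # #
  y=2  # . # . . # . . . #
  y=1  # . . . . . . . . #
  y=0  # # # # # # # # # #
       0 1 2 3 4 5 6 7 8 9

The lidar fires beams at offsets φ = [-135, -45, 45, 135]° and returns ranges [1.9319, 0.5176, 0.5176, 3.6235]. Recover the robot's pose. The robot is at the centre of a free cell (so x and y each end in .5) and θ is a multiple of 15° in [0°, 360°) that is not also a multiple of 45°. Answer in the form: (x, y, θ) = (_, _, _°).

(x, y, θ) = (1.5, 1.5, 240°)

Enumerate (i+0.5, j+0.5, θ) over the 53 free cells and 16 admissible headings. For each, cast all 4 beams and compare to the given ranges.
  (2.5, 3.5, 15°): beam 1 = 0.5774 ≠ 1.9319 ✗
  (2.5, 6.5, 150°): beam 1 = 6.7293 ≠ 1.9319 ✗
  (2.5, 1.5, 120°): beam 3 = 1.5529 ≠ 0.5176 ✗
  (3.5, 1.5, 60°): beam 1 = 0.5176 ≠ 1.9319 ✗
  …
  (1.5, 1.5, 240°): r_1=1.9319, r_2=0.5176, r_3=0.5176, r_4=3.6235 — all match ✓
Only this pose fits every beam.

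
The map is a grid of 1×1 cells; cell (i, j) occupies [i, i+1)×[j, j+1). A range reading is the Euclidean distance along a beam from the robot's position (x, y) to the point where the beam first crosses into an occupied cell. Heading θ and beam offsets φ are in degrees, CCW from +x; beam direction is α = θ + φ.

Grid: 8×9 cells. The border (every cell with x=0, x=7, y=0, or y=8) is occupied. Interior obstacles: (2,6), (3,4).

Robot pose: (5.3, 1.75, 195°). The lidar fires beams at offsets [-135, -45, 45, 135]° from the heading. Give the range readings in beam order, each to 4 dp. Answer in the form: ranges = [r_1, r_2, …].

ranges = [3.4000, 4.9652, 0.8660, 1.5000]

beam 1: φ=-135°, α=60°
  direction (0.5000, 0.8660); cell (5,1); t to first gridline: x 1.4000, y 0.2887 (then +2.0000 / +1.1547)
    (5,2) via y @ 0.2887
    (6,2) via x @ 1.4000
    (6,3) via y @ 1.4434
    (6,4) via y @ 2.5981
    (7,4) via x @ 3.4000  # hit
  → r_1 = 3.4000
beam 2: φ=-45°, α=150°
  direction (-0.8660, 0.5000); cell (5,1); t to first gridline: x 0.3464, y 0.5000 (then +1.1547 / +2.0000)
    (4,1) via x @ 0.3464
    (4,2) via y @ 0.5000
    (3,2) via x @ 1.5011
    (3,3) via y @ 2.5000
    (2,3) via x @ 2.6558
    (1,3) via x @ 3.8105
    (1,4) via y @ 4.5000
    (0,4) via x @ 4.9652  # hit
  → r_2 = 4.9652
beam 3: φ=45°, α=240°
  direction (-0.5000, -0.8660); cell (5,1); t to first gridline: x 0.6000, y 0.8660 (then +2.0000 / +1.1547)
    (4,1) via x @ 0.6000
    (4,0) via y @ 0.8660  # hit
  → r_3 = 0.8660
beam 4: φ=135°, α=330°
  direction (0.8660, -0.5000); cell (5,1); t to first gridline: x 0.8083, y 1.5000 (then +1.1547 / +2.0000)
    (6,1) via x @ 0.8083
    (6,0) via y @ 1.5000  # hit
  → r_4 = 1.5000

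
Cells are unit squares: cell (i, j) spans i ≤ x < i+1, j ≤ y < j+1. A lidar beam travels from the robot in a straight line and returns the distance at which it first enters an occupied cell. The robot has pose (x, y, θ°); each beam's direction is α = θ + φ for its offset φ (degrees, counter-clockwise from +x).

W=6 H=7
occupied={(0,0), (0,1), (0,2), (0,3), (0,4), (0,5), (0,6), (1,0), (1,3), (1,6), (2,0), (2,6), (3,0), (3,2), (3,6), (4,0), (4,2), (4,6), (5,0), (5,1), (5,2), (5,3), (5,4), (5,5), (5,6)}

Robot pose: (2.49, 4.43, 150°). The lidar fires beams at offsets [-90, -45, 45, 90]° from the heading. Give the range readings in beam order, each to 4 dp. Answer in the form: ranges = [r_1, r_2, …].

ranges = [1.8129, 1.6254, 1.5426, 0.9800]

beam 1: φ=-90°, α=60°
  dir = (cos 60°, sin 60°) = (0.5000, 0.8660); from cell (2,4)
  next x-line at t=1.0200, next y-line at t=0.6582; Δt_x=2.0000, Δt_y=1.1547
    y: enter (2,5) at t=0.6582
    x: enter (3,5) at t=1.0200
    y: enter (3,6) at t=1.8129 ← occupied
  → r_1 = 1.8129
beam 2: φ=-45°, α=105°
  dir = (cos 105°, sin 105°) = (-0.2588, 0.9659); from cell (2,4)
  next x-line at t=1.8932, next y-line at t=0.5901; Δt_x=3.8637, Δt_y=1.0353
    y: enter (2,5) at t=0.5901
    y: enter (2,6) at t=1.6254 ← occupied
  → r_2 = 1.6254
beam 3: φ=45°, α=195°
  dir = (cos 195°, sin 195°) = (-0.9659, -0.2588); from cell (2,4)
  next x-line at t=0.5073, next y-line at t=1.6614; Δt_x=1.0353, Δt_y=3.8637
    x: enter (1,4) at t=0.5073
    x: enter (0,4) at t=1.5426 ← occupied
  → r_3 = 1.5426
beam 4: φ=90°, α=240°
  dir = (cos 240°, sin 240°) = (-0.5000, -0.8660); from cell (2,4)
  next x-line at t=0.9800, next y-line at t=0.4965; Δt_x=2.0000, Δt_y=1.1547
    y: enter (2,3) at t=0.4965
    x: enter (1,3) at t=0.9800 ← occupied
  → r_4 = 0.9800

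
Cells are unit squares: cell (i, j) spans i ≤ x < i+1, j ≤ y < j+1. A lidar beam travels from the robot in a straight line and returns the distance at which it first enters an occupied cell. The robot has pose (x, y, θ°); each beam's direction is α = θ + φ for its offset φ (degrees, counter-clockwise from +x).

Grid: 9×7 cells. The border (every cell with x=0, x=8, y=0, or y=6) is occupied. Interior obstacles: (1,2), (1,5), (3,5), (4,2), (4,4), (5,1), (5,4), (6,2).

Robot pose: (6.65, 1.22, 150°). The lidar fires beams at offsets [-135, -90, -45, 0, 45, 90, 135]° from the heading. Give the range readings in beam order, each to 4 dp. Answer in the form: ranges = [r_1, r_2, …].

ranges = [1.3976, 2.7000, 0.8075, 0.7506, 0.6729, 0.2540, 0.2278]

beam 1: φ=-135°, α=15°
  d=(0.9659,0.2588)  start (6,1)  tX=0.3623 tY=3.0137  stride 1/|dx|=1.0353 1/|dy|=3.8637
    cross x-line → (7,1), t=0.3623
    cross x-line → (8,1), t=1.3976 (wall)
  → r_1 = 1.3976
beam 2: φ=-90°, α=60°
  d=(0.5000,0.8660)  start (6,1)  tX=0.7000 tY=0.9007  stride 1/|dx|=2.0000 1/|dy|=1.1547
    cross x-line → (7,1), t=0.7000
    cross y-line → (7,2), t=0.9007
    cross y-line → (7,3), t=2.0554
    cross x-line → (8,3), t=2.7000 (wall)
  → r_2 = 2.7000
beam 3: φ=-45°, α=105°
  d=(-0.2588,0.9659)  start (6,1)  tX=2.5114 tY=0.8075  stride 1/|dx|=3.8637 1/|dy|=1.0353
    cross y-line → (6,2), t=0.8075 (wall)
  → r_3 = 0.8075
beam 4: φ=0°, α=150°
  d=(-0.8660,0.5000)  start (6,1)  tX=0.7506 tY=1.5600  stride 1/|dx|=1.1547 1/|dy|=2.0000
    cross x-line → (5,1), t=0.7506 (wall)
  → r_4 = 0.7506
beam 5: φ=45°, α=195°
  d=(-0.9659,-0.2588)  start (6,1)  tX=0.6729 tY=0.8500  stride 1/|dx|=1.0353 1/|dy|=3.8637
    cross x-line → (5,1), t=0.6729 (wall)
  → r_5 = 0.6729
beam 6: φ=90°, α=240°
  d=(-0.5000,-0.8660)  start (6,1)  tX=1.3000 tY=0.2540  stride 1/|dx|=2.0000 1/|dy|=1.1547
    cross y-line → (6,0), t=0.2540 (wall)
  → r_6 = 0.2540
beam 7: φ=135°, α=285°
  d=(0.2588,-0.9659)  start (6,1)  tX=1.3523 tY=0.2278  stride 1/|dx|=3.8637 1/|dy|=1.0353
    cross y-line → (6,0), t=0.2278 (wall)
  → r_7 = 0.2278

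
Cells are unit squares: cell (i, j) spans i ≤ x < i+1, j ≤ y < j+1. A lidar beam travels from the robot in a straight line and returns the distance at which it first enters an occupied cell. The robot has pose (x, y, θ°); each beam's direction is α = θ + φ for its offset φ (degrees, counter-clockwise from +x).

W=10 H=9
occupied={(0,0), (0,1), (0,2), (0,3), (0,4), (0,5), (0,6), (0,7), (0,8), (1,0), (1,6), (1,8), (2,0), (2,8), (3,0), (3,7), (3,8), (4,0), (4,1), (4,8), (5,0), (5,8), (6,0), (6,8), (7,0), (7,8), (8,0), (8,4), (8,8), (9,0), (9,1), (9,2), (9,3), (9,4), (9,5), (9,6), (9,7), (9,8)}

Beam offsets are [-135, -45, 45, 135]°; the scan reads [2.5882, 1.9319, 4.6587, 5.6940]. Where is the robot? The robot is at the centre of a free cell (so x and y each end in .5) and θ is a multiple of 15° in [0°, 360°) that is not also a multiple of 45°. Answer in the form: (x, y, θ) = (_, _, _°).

The pose lattice has 52·16 = 832 candidates. Test each by forward raycasting.
  (8.5, 7.5, 210°): beam 1 = 0.5176 ≠ 2.5882 ✗
  (5.5, 2.5, 30°): beam 1 = 1.5529 ≠ 2.5882 ✗
  (4.5, 6.5, 60°): beam 1 = 5.6940 ≠ 2.5882 ✗
  (7.5, 7.5, 60°): beam 2 = 1.5529 ≠ 1.9319 ✗
  …
  (6.5, 3.5, 60°): r_1=2.5882, r_2=1.9319, r_3=4.6587, r_4=5.6940 — all match ✓
Unique over the lattice → pose = (6.5, 3.5, 60°).

(x, y, θ) = (6.5, 3.5, 60°)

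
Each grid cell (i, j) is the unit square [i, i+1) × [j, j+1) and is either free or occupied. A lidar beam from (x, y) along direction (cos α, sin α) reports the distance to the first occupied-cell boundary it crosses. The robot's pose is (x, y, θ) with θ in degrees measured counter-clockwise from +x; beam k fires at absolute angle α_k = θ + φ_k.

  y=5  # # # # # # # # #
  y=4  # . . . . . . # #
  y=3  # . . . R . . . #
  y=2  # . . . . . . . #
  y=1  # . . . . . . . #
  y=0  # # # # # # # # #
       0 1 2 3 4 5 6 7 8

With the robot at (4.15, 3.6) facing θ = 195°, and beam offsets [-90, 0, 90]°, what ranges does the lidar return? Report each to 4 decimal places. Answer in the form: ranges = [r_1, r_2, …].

beam 1: φ=-90°, α=105°
  d=(-0.2588,0.9659)  start (4,3)  tX=0.5796 tY=0.4141  stride 1/|dx|=3.8637 1/|dy|=1.0353
    cross y-line → (4,4), t=0.4141
    cross x-line → (3,4), t=0.5796
    cross y-line → (3,5), t=1.4494 (wall)
  → r_1 = 1.4494
beam 2: φ=0°, α=195°
  d=(-0.9659,-0.2588)  start (4,3)  tX=0.1553 tY=2.3182  stride 1/|dx|=1.0353 1/|dy|=3.8637
    cross x-line → (3,3), t=0.1553
    cross x-line → (2,3), t=1.1906
    cross x-line → (1,3), t=2.2258
    cross y-line → (1,2), t=2.3182
    cross x-line → (0,2), t=3.2611 (wall)
  → r_2 = 3.2611
beam 3: φ=90°, α=285°
  d=(0.2588,-0.9659)  start (4,3)  tX=3.2841 tY=0.6212  stride 1/|dx|=3.8637 1/|dy|=1.0353
    cross y-line → (4,2), t=0.6212
    cross y-line → (4,1), t=1.6564
    cross y-line → (4,0), t=2.6917 (wall)
  → r_3 = 2.6917

ranges = [1.4494, 3.2611, 2.6917]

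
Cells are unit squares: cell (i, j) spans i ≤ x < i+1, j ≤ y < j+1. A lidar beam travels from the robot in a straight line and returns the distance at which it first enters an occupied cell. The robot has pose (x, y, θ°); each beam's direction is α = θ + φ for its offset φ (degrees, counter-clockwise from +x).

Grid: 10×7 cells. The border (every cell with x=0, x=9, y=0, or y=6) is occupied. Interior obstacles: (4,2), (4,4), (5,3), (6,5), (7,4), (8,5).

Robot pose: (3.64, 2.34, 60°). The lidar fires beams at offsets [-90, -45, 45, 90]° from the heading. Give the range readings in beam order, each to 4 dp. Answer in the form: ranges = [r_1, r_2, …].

beam 1: φ=-90°, α=330°
  d=(0.8660,-0.5000)  start (3,2)  tX=0.4157 tY=0.6800  stride 1/|dx|=1.1547 1/|dy|=2.0000
    cross x-line → (4,2), t=0.4157 (wall)
  → r_1 = 0.4157
beam 2: φ=-45°, α=15°
  d=(0.9659,0.2588)  start (3,2)  tX=0.3727 tY=2.5500  stride 1/|dx|=1.0353 1/|dy|=3.8637
    cross x-line → (4,2), t=0.3727 (wall)
  → r_2 = 0.3727
beam 3: φ=45°, α=105°
  d=(-0.2588,0.9659)  start (3,2)  tX=2.4728 tY=0.6833  stride 1/|dx|=3.8637 1/|dy|=1.0353
    cross y-line → (3,3), t=0.6833
    cross y-line → (3,4), t=1.7186
    cross x-line → (2,4), t=2.4728
    cross y-line → (2,5), t=2.7538
    cross y-line → (2,6), t=3.7891 (wall)
  → r_3 = 3.7891
beam 4: φ=90°, α=150°
  d=(-0.8660,0.5000)  start (3,2)  tX=0.7390 tY=1.3200  stride 1/|dx|=1.1547 1/|dy|=2.0000
    cross x-line → (2,2), t=0.7390
    cross y-line → (2,3), t=1.3200
    cross x-line → (1,3), t=1.8937
    cross x-line → (0,3), t=3.0484 (wall)
  → r_4 = 3.0484

ranges = [0.4157, 0.3727, 3.7891, 3.0484]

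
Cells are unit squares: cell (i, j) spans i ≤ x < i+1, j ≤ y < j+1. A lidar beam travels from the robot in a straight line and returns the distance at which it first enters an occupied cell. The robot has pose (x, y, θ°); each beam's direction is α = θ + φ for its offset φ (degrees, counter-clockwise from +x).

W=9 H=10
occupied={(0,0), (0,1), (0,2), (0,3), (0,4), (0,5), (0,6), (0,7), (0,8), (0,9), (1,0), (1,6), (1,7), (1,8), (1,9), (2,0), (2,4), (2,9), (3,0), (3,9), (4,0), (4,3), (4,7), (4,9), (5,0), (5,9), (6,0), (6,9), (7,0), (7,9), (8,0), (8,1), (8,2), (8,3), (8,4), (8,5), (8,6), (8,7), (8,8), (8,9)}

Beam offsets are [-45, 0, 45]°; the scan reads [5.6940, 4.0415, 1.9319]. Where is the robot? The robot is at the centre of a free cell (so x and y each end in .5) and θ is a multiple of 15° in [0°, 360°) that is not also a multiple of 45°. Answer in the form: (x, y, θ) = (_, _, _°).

(x, y, θ) = (2.5, 5.5, 60°)

Enumerate (i+0.5, j+0.5, θ) over the 50 free cells and 16 admissible headings. For each, cast all 3 beams and compare to the given ranges.
  (3.5, 7.5, 60°): beam 1 = 0.5176 ≠ 5.6940 ✗
  (2.5, 5.5, 105°): beam 1 = 4.0415 ≠ 5.6940 ✗
  (4.5, 6.5, 60°): beam 1 = 3.6235 ≠ 5.6940 ✗
  (5.5, 2.5, 345°): beam 1 = 1.7321 ≠ 5.6940 ✗
  …
  (2.5, 5.5, 60°): r_1=5.6940, r_2=4.0415, r_3=1.9319 — all match ✓
No second candidate reproduces the full scan.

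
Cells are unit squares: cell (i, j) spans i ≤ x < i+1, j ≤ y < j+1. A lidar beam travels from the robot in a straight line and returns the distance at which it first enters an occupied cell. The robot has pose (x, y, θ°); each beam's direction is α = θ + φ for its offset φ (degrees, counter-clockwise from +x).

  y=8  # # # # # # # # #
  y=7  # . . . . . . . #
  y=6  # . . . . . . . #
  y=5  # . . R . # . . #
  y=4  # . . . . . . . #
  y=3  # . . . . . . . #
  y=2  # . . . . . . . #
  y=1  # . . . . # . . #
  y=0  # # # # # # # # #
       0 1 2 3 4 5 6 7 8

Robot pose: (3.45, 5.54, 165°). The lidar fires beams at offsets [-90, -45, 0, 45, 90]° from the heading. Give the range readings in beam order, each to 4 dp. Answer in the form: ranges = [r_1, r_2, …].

beam 1: φ=-90°, α=75°
  direction (0.2588, 0.9659); cell (3,5); t to first gridline: x 2.1250, y 0.4762 (then +3.8637 / +1.0353)
    (3,6) via y @ 0.4762
    (3,7) via y @ 1.5115
    (4,7) via x @ 2.1250
    (4,8) via y @ 2.5468  # hit
  → r_1 = 2.5468
beam 2: φ=-45°, α=120°
  direction (-0.5000, 0.8660); cell (3,5); t to first gridline: x 0.9000, y 0.5312 (then +2.0000 / +1.1547)
    (3,6) via y @ 0.5312
    (2,6) via x @ 0.9000
    (2,7) via y @ 1.6859
    (2,8) via y @ 2.8406  # hit
  → r_2 = 2.8406
beam 3: φ=0°, α=165°
  direction (-0.9659, 0.2588); cell (3,5); t to first gridline: x 0.4659, y 1.7773 (then +1.0353 / +3.8637)
    (2,5) via x @ 0.4659
    (1,5) via x @ 1.5012
    (1,6) via y @ 1.7773
    (0,6) via x @ 2.5364  # hit
  → r_3 = 2.5364
beam 4: φ=45°, α=210°
  direction (-0.8660, -0.5000); cell (3,5); t to first gridline: x 0.5196, y 1.0800 (then +1.1547 / +2.0000)
    (2,5) via x @ 0.5196
    (2,4) via y @ 1.0800
    (1,4) via x @ 1.6743
    (0,4) via x @ 2.8290  # hit
  → r_4 = 2.8290
beam 5: φ=90°, α=255°
  direction (-0.2588, -0.9659); cell (3,5); t to first gridline: x 1.7387, y 0.5590 (then +3.8637 / +1.0353)
    (3,4) via y @ 0.5590
    (3,3) via y @ 1.5943
    (2,3) via x @ 1.7387
    (2,2) via y @ 2.6296
    (2,1) via y @ 3.6649
    (2,0) via y @ 4.7002  # hit
  → r_5 = 4.7002

ranges = [2.5468, 2.8406, 2.5364, 2.8290, 4.7002]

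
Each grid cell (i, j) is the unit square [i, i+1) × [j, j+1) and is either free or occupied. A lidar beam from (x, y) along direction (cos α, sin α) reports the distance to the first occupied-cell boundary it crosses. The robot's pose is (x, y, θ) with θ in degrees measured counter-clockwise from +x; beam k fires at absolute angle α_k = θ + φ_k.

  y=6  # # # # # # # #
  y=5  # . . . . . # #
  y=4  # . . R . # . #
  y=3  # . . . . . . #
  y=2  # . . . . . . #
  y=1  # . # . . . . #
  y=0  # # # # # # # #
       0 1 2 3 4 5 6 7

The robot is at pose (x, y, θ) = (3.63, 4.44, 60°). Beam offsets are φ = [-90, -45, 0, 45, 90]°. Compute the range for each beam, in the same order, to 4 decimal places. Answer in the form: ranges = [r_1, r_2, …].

beam 1: φ=-90°, α=330°
  d=(0.8660,-0.5000)  start (3,4)  tX=0.4272 tY=0.8800  stride 1/|dx|=1.1547 1/|dy|=2.0000
    cross x-line → (4,4), t=0.4272
    cross y-line → (4,3), t=0.8800
    cross x-line → (5,3), t=1.5819
    cross x-line → (6,3), t=2.7366
    cross y-line → (6,2), t=2.8800
    cross x-line → (7,2), t=3.8913 (wall)
  → r_1 = 3.8913
beam 2: φ=-45°, α=15°
  d=(0.9659,0.2588)  start (3,4)  tX=0.3831 tY=2.1637  stride 1/|dx|=1.0353 1/|dy|=3.8637
    cross x-line → (4,4), t=0.3831
    cross x-line → (5,4), t=1.4183 (wall)
  → r_2 = 1.4183
beam 3: φ=0°, α=60°
  d=(0.5000,0.8660)  start (3,4)  tX=0.7400 tY=0.6466  stride 1/|dx|=2.0000 1/|dy|=1.1547
    cross y-line → (3,5), t=0.6466
    cross x-line → (4,5), t=0.7400
    cross y-line → (4,6), t=1.8013 (wall)
  → r_3 = 1.8013
beam 4: φ=45°, α=105°
  d=(-0.2588,0.9659)  start (3,4)  tX=2.4341 tY=0.5798  stride 1/|dx|=3.8637 1/|dy|=1.0353
    cross y-line → (3,5), t=0.5798
    cross y-line → (3,6), t=1.6150 (wall)
  → r_4 = 1.6150
beam 5: φ=90°, α=150°
  d=(-0.8660,0.5000)  start (3,4)  tX=0.7275 tY=1.1200  stride 1/|dx|=1.1547 1/|dy|=2.0000
    cross x-line → (2,4), t=0.7275
    cross y-line → (2,5), t=1.1200
    cross x-line → (1,5), t=1.8822
    cross x-line → (0,5), t=3.0369 (wall)
  → r_5 = 3.0369

ranges = [3.8913, 1.4183, 1.8013, 1.6150, 3.0369]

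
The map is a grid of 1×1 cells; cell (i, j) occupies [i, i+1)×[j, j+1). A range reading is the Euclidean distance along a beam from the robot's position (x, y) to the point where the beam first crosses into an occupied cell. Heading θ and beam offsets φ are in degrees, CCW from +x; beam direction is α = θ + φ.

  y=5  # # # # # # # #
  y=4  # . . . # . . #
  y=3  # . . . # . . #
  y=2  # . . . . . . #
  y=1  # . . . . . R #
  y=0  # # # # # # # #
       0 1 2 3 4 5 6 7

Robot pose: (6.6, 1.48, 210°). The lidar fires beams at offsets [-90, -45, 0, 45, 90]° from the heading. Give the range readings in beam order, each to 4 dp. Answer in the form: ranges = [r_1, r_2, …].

beam 1: φ=-90°, α=120°
  cosα=-0.5000 sinα=0.8660 | (6,1) | tMaxX 1.2000 tMaxY 0.6004 | tΔX 2.0000 tΔY 1.1547
    t=0.6004 [y] (6,2)
    t=1.2000 [x] (5,2)
    t=1.7551 [y] (5,3)
    t=2.9098 [y] (5,4)
    t=3.2000 [x] (4,4) — stop
  → r_1 = 3.2000
beam 2: φ=-45°, α=165°
  cosα=-0.9659 sinα=0.2588 | (6,1) | tMaxX 0.6212 tMaxY 2.0091 | tΔX 1.0353 tΔY 3.8637
    t=0.6212 [x] (5,1)
    t=1.6564 [x] (4,1)
    t=2.0091 [y] (4,2)
    t=2.6917 [x] (3,2)
    t=3.7270 [x] (2,2)
    t=4.7623 [x] (1,2)
    t=5.7975 [x] (0,2) — stop
  → r_2 = 5.7975
beam 3: φ=0°, α=210°
  cosα=-0.8660 sinα=-0.5000 | (6,1) | tMaxX 0.6928 tMaxY 0.9600 | tΔX 1.1547 tΔY 2.0000
    t=0.6928 [x] (5,1)
    t=0.9600 [y] (5,0) — stop
  → r_3 = 0.9600
beam 4: φ=45°, α=255°
  cosα=-0.2588 sinα=-0.9659 | (6,1) | tMaxX 2.3182 tMaxY 0.4969 | tΔX 3.8637 tΔY 1.0353
    t=0.4969 [y] (6,0) — stop
  → r_4 = 0.4969
beam 5: φ=90°, α=300°
  cosα=0.5000 sinα=-0.8660 | (6,1) | tMaxX 0.8000 tMaxY 0.5543 | tΔX 2.0000 tΔY 1.1547
    t=0.5543 [y] (6,0) — stop
  → r_5 = 0.5543

ranges = [3.2000, 5.7975, 0.9600, 0.4969, 0.5543]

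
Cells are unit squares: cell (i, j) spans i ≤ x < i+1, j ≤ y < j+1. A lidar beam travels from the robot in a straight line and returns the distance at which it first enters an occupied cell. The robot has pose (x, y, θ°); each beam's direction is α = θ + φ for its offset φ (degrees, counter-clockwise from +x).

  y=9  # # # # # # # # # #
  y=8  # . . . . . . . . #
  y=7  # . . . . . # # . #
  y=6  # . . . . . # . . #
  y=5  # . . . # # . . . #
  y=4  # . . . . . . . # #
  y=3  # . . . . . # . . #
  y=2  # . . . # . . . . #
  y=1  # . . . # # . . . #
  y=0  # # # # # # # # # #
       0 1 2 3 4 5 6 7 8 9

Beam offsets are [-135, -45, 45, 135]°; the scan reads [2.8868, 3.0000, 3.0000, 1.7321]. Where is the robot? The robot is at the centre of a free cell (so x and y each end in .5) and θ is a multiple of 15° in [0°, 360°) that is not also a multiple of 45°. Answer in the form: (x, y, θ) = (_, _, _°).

(x, y, θ) = (2.5, 3.5, 75°)

The pose lattice has 54·16 = 864 candidates. Test each by forward raycasting.
  (2.5, 5.5, 195°): beam 1 = 4.0415 ≠ 2.8868 ✗
  (2.5, 3.5, 240°): beam 1 = 5.6940 ≠ 2.8868 ✗
  (1.5, 4.5, 285°): beam 1 = 0.5774 ≠ 2.8868 ✗
  (8.5, 1.5, 105°): beam 1 = 0.5774 ≠ 2.8868 ✗
  …
  (2.5, 3.5, 75°): r_1=2.8868, r_2=3.0000, r_3=3.0000, r_4=1.7321 — all match ✓
Only this pose fits every beam.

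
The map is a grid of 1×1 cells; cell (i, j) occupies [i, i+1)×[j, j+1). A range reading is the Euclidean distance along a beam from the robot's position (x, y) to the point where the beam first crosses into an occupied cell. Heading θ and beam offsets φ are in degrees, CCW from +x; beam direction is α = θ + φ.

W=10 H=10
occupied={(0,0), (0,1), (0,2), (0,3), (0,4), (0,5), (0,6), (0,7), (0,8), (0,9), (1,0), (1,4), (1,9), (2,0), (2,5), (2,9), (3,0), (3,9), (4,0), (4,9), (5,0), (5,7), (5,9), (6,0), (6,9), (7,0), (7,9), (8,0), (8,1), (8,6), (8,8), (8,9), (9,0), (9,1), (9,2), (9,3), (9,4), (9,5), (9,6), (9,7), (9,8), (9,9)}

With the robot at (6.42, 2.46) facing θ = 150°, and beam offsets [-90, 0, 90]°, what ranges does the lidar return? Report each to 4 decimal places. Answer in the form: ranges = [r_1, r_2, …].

ranges = [4.0876, 5.0800, 1.6859]

beam 1: φ=-90°, α=60°
  direction (0.5000, 0.8660); cell (6,2); t to first gridline: x 1.1600, y 0.6235 (then +2.0000 / +1.1547)
    (6,3) via y @ 0.6235
    (7,3) via x @ 1.1600
    (7,4) via y @ 1.7782
    (7,5) via y @ 2.9329
    (8,5) via x @ 3.1600
    (8,6) via y @ 4.0876  # hit
  → r_1 = 4.0876
beam 2: φ=0°, α=150°
  direction (-0.8660, 0.5000); cell (6,2); t to first gridline: x 0.4850, y 1.0800 (then +1.1547 / +2.0000)
    (5,2) via x @ 0.4850
    (5,3) via y @ 1.0800
    (4,3) via x @ 1.6397
    (3,3) via x @ 2.7944
    (3,4) via y @ 3.0800
    (2,4) via x @ 3.9491
    (2,5) via y @ 5.0800  # hit
  → r_2 = 5.0800
beam 3: φ=90°, α=240°
  direction (-0.5000, -0.8660); cell (6,2); t to first gridline: x 0.8400, y 0.5312 (then +2.0000 / +1.1547)
    (6,1) via y @ 0.5312
    (5,1) via x @ 0.8400
    (5,0) via y @ 1.6859  # hit
  → r_3 = 1.6859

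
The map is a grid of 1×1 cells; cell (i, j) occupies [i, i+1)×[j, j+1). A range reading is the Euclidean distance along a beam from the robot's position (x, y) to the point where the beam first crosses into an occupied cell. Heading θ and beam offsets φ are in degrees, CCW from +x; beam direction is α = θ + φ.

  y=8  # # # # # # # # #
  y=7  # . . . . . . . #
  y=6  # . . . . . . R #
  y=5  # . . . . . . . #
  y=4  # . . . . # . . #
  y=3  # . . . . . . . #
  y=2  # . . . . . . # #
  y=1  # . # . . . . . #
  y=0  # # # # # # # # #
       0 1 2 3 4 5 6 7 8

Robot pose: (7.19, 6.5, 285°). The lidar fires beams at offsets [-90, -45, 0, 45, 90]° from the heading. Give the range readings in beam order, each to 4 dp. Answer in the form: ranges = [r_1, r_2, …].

ranges = [6.4084, 2.3800, 3.1296, 0.9353, 0.8386]

beam 1: φ=-90°, α=195°
  d=(-0.9659,-0.2588)  start (7,6)  tX=0.1967 tY=1.9319  stride 1/|dx|=1.0353 1/|dy|=3.8637
    cross x-line → (6,6), t=0.1967
    cross x-line → (5,6), t=1.2320
    cross y-line → (5,5), t=1.9319
    cross x-line → (4,5), t=2.2673
    cross x-line → (3,5), t=3.3025
    cross x-line → (2,5), t=4.3378
    cross x-line → (1,5), t=5.3731
    cross y-line → (1,4), t=5.7956
    cross x-line → (0,4), t=6.4084 (wall)
  → r_1 = 6.4084
beam 2: φ=-45°, α=240°
  d=(-0.5000,-0.8660)  start (7,6)  tX=0.3800 tY=0.5774  stride 1/|dx|=2.0000 1/|dy|=1.1547
    cross x-line → (6,6), t=0.3800
    cross y-line → (6,5), t=0.5774
    cross y-line → (6,4), t=1.7321
    cross x-line → (5,4), t=2.3800 (wall)
  → r_2 = 2.3800
beam 3: φ=0°, α=285°
  d=(0.2588,-0.9659)  start (7,6)  tX=3.1296 tY=0.5176  stride 1/|dx|=3.8637 1/|dy|=1.0353
    cross y-line → (7,5), t=0.5176
    cross y-line → (7,4), t=1.5529
    cross y-line → (7,3), t=2.5882
    cross x-line → (8,3), t=3.1296 (wall)
  → r_3 = 3.1296
beam 4: φ=45°, α=330°
  d=(0.8660,-0.5000)  start (7,6)  tX=0.9353 tY=1.0000  stride 1/|dx|=1.1547 1/|dy|=2.0000
    cross x-line → (8,6), t=0.9353 (wall)
  → r_4 = 0.9353
beam 5: φ=90°, α=15°
  d=(0.9659,0.2588)  start (7,6)  tX=0.8386 tY=1.9319  stride 1/|dx|=1.0353 1/|dy|=3.8637
    cross x-line → (8,6), t=0.8386 (wall)
  → r_5 = 0.8386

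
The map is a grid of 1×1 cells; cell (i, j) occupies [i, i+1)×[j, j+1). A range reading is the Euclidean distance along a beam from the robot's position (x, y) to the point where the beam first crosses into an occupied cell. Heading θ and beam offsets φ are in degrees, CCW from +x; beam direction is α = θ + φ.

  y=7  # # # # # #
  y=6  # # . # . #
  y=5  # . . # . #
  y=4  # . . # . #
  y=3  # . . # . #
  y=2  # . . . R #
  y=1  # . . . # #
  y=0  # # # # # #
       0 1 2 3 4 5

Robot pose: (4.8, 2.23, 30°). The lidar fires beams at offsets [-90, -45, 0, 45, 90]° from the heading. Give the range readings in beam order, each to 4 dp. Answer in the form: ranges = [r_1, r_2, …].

ranges = [0.2656, 0.2071, 0.2309, 0.7727, 1.6000]

beam 1: φ=-90°, α=300°
  d=(0.5000,-0.8660)  start (4,2)  tX=0.4000 tY=0.2656  stride 1/|dx|=2.0000 1/|dy|=1.1547
    cross y-line → (4,1), t=0.2656 (wall)
  → r_1 = 0.2656
beam 2: φ=-45°, α=345°
  d=(0.9659,-0.2588)  start (4,2)  tX=0.2071 tY=0.8887  stride 1/|dx|=1.0353 1/|dy|=3.8637
    cross x-line → (5,2), t=0.2071 (wall)
  → r_2 = 0.2071
beam 3: φ=0°, α=30°
  d=(0.8660,0.5000)  start (4,2)  tX=0.2309 tY=1.5400  stride 1/|dx|=1.1547 1/|dy|=2.0000
    cross x-line → (5,2), t=0.2309 (wall)
  → r_3 = 0.2309
beam 4: φ=45°, α=75°
  d=(0.2588,0.9659)  start (4,2)  tX=0.7727 tY=0.7972  stride 1/|dx|=3.8637 1/|dy|=1.0353
    cross x-line → (5,2), t=0.7727 (wall)
  → r_4 = 0.7727
beam 5: φ=90°, α=120°
  d=(-0.5000,0.8660)  start (4,2)  tX=1.6000 tY=0.8891  stride 1/|dx|=2.0000 1/|dy|=1.1547
    cross y-line → (4,3), t=0.8891
    cross x-line → (3,3), t=1.6000 (wall)
  → r_5 = 1.6000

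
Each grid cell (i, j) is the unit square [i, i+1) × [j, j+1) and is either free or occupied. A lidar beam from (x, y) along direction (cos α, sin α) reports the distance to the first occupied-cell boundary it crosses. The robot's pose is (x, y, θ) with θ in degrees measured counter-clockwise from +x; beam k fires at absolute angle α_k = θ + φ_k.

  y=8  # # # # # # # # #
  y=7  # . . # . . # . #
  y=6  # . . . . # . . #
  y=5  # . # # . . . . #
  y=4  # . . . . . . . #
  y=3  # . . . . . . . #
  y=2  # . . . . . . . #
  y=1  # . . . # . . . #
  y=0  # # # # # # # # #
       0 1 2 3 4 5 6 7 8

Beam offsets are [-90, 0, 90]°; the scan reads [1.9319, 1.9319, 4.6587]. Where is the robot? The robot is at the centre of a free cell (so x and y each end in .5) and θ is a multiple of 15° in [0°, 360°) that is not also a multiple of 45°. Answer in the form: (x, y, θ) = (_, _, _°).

(x, y, θ) = (7.5, 5.5, 165°)

The pose lattice has 43·16 = 688 candidates. Test each by forward raycasting.
  (4.5, 3.5, 255°): beam 1 = 3.6235 ≠ 1.9319 ✗
  (4.5, 7.5, 15°): beam 1 = 6.7293 ≠ 1.9319 ✗
  (4.5, 7.5, 60°): beam 1 = 1.0000 ≠ 1.9319 ✗
  (2.5, 3.5, 105°): beam 1 = 5.6940 ≠ 1.9319 ✗
  …
  (7.5, 5.5, 165°): r_1=1.9319, r_2=1.9319, r_3=4.6587 — all match ✓
Unique over the lattice → pose = (7.5, 5.5, 165°).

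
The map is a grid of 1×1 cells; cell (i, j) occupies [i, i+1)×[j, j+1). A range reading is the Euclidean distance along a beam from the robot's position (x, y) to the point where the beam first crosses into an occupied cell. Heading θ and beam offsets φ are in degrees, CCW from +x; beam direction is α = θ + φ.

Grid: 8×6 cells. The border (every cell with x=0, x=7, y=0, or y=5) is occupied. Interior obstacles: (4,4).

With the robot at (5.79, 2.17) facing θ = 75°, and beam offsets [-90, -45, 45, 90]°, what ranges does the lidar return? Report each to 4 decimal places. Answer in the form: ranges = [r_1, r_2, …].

beam 1: φ=-90°, α=345°
  cosα=0.9659 sinα=-0.2588 | (5,2) | tMaxX 0.2174 tMaxY 0.6568 | tΔX 1.0353 tΔY 3.8637
    t=0.2174 [x] (6,2)
    t=0.6568 [y] (6,1)
    t=1.2527 [x] (7,1) — stop
  → r_1 = 1.2527
beam 2: φ=-45°, α=30°
  cosα=0.8660 sinα=0.5000 | (5,2) | tMaxX 0.2425 tMaxY 1.6600 | tΔX 1.1547 tΔY 2.0000
    t=0.2425 [x] (6,2)
    t=1.3972 [x] (7,2) — stop
  → r_2 = 1.3972
beam 3: φ=45°, α=120°
  cosα=-0.5000 sinα=0.8660 | (5,2) | tMaxX 1.5800 tMaxY 0.9584 | tΔX 2.0000 tΔY 1.1547
    t=0.9584 [y] (5,3)
    t=1.5800 [x] (4,3)
    t=2.1131 [y] (4,4) — stop
  → r_3 = 2.1131
beam 4: φ=90°, α=165°
  cosα=-0.9659 sinα=0.2588 | (5,2) | tMaxX 0.8179 tMaxY 3.2069 | tΔX 1.0353 tΔY 3.8637
    t=0.8179 [x] (4,2)
    t=1.8531 [x] (3,2)
    t=2.8884 [x] (2,2)
    t=3.2069 [y] (2,3)
    t=3.9237 [x] (1,3)
    t=4.9590 [x] (0,3) — stop
  → r_4 = 4.9590

ranges = [1.2527, 1.3972, 2.1131, 4.9590]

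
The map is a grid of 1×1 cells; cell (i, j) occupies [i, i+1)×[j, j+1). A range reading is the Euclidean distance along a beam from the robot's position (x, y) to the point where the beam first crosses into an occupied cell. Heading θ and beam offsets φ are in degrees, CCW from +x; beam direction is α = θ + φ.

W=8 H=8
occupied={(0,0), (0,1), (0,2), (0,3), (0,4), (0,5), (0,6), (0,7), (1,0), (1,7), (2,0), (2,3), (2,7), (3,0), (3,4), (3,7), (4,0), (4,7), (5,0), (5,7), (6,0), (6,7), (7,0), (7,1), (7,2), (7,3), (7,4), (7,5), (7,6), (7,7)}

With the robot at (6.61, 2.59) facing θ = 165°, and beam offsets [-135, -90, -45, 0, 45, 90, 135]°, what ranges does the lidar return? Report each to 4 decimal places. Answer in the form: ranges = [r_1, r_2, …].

ranges = [0.4503, 1.5068, 5.0922, 3.7373, 3.1800, 1.6461, 0.7800]

beam 1: φ=-135°, α=30°
  cosα=0.8660 sinα=0.5000 | (6,2) | tMaxX 0.4503 tMaxY 0.8200 | tΔX 1.1547 tΔY 2.0000
    t=0.4503 [x] (7,2) — stop
  → r_1 = 0.4503
beam 2: φ=-90°, α=75°
  cosα=0.2588 sinα=0.9659 | (6,2) | tMaxX 1.5068 tMaxY 0.4245 | tΔX 3.8637 tΔY 1.0353
    t=0.4245 [y] (6,3)
    t=1.4597 [y] (6,4)
    t=1.5068 [x] (7,4) — stop
  → r_2 = 1.5068
beam 3: φ=-45°, α=120°
  cosα=-0.5000 sinα=0.8660 | (6,2) | tMaxX 1.2200 tMaxY 0.4734 | tΔX 2.0000 tΔY 1.1547
    t=0.4734 [y] (6,3)
    t=1.2200 [x] (5,3)
    t=1.6281 [y] (5,4)
    t=2.7828 [y] (5,5)
    t=3.2200 [x] (4,5)
    t=3.9375 [y] (4,6)
    t=5.0922 [y] (4,7) — stop
  → r_3 = 5.0922
beam 4: φ=0°, α=165°
  cosα=-0.9659 sinα=0.2588 | (6,2) | tMaxX 0.6315 tMaxY 1.5841 | tΔX 1.0353 tΔY 3.8637
    t=0.6315 [x] (5,2)
    t=1.5841 [y] (5,3)
    t=1.6668 [x] (4,3)
    t=2.7021 [x] (3,3)
    t=3.7373 [x] (2,3) — stop
  → r_4 = 3.7373
beam 5: φ=45°, α=210°
  cosα=-0.8660 sinα=-0.5000 | (6,2) | tMaxX 0.7044 tMaxY 1.1800 | tΔX 1.1547 tΔY 2.0000
    t=0.7044 [x] (5,2)
    t=1.1800 [y] (5,1)
    t=1.8591 [x] (4,1)
    t=3.0138 [x] (3,1)
    t=3.1800 [y] (3,0) — stop
  → r_5 = 3.1800
beam 6: φ=90°, α=255°
  cosα=-0.2588 sinα=-0.9659 | (6,2) | tMaxX 2.3569 tMaxY 0.6108 | tΔX 3.8637 tΔY 1.0353
    t=0.6108 [y] (6,1)
    t=1.6461 [y] (6,0) — stop
  → r_6 = 1.6461
beam 7: φ=135°, α=300°
  cosα=0.5000 sinα=-0.8660 | (6,2) | tMaxX 0.7800 tMaxY 0.6813 | tΔX 2.0000 tΔY 1.1547
    t=0.6813 [y] (6,1)
    t=0.7800 [x] (7,1) — stop
  → r_7 = 0.7800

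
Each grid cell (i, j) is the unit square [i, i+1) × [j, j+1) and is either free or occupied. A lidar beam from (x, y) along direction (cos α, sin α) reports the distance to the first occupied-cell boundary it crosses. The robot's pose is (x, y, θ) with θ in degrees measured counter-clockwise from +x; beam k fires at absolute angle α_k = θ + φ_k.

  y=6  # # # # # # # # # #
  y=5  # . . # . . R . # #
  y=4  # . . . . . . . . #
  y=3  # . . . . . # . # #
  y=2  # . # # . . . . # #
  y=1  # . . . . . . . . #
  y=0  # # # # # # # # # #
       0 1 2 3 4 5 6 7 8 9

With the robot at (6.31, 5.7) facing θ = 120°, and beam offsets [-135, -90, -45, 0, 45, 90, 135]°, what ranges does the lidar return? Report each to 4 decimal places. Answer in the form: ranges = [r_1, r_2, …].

ranges = [1.7496, 0.6000, 0.3106, 0.3464, 1.1591, 6.1315, 4.8658]

beam 1: φ=-135°, α=345°
  d=(0.9659,-0.2588)  start (6,5)  tX=0.7143 tY=2.7046  stride 1/|dx|=1.0353 1/|dy|=3.8637
    cross x-line → (7,5), t=0.7143
    cross x-line → (8,5), t=1.7496 (wall)
  → r_1 = 1.7496
beam 2: φ=-90°, α=30°
  d=(0.8660,0.5000)  start (6,5)  tX=0.7967 tY=0.6000  stride 1/|dx|=1.1547 1/|dy|=2.0000
    cross y-line → (6,6), t=0.6000 (wall)
  → r_2 = 0.6000
beam 3: φ=-45°, α=75°
  d=(0.2588,0.9659)  start (6,5)  tX=2.6660 tY=0.3106  stride 1/|dx|=3.8637 1/|dy|=1.0353
    cross y-line → (6,6), t=0.3106 (wall)
  → r_3 = 0.3106
beam 4: φ=0°, α=120°
  d=(-0.5000,0.8660)  start (6,5)  tX=0.6200 tY=0.3464  stride 1/|dx|=2.0000 1/|dy|=1.1547
    cross y-line → (6,6), t=0.3464 (wall)
  → r_4 = 0.3464
beam 5: φ=45°, α=165°
  d=(-0.9659,0.2588)  start (6,5)  tX=0.3209 tY=1.1591  stride 1/|dx|=1.0353 1/|dy|=3.8637
    cross x-line → (5,5), t=0.3209
    cross y-line → (5,6), t=1.1591 (wall)
  → r_5 = 1.1591
beam 6: φ=90°, α=210°
  d=(-0.8660,-0.5000)  start (6,5)  tX=0.3580 tY=1.4000  stride 1/|dx|=1.1547 1/|dy|=2.0000
    cross x-line → (5,5), t=0.3580
    cross y-line → (5,4), t=1.4000
    cross x-line → (4,4), t=1.5127
    cross x-line → (3,4), t=2.6674
    cross y-line → (3,3), t=3.4000
    cross x-line → (2,3), t=3.8221
    cross x-line → (1,3), t=4.9768
    cross y-line → (1,2), t=5.4000
    cross x-line → (0,2), t=6.1315 (wall)
  → r_6 = 6.1315
beam 7: φ=135°, α=255°
  d=(-0.2588,-0.9659)  start (6,5)  tX=1.1977 tY=0.7247  stride 1/|dx|=3.8637 1/|dy|=1.0353
    cross y-line → (6,4), t=0.7247
    cross x-line → (5,4), t=1.1977
    cross y-line → (5,3), t=1.7600
    cross y-line → (5,2), t=2.7952
    cross y-line → (5,1), t=3.8305
    cross y-line → (5,0), t=4.8658 (wall)
  → r_7 = 4.8658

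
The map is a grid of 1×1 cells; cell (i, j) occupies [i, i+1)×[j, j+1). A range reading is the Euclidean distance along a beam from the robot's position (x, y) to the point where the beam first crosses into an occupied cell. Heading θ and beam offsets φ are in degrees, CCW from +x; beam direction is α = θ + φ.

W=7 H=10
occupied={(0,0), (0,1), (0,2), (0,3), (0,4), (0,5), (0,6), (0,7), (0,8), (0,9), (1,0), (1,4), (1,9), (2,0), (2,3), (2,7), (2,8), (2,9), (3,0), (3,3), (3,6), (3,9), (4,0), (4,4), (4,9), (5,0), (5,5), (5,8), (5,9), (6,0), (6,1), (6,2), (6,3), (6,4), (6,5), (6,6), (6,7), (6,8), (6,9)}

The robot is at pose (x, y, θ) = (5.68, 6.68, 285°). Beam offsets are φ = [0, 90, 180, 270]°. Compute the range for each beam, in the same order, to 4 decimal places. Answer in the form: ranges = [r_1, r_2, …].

beam 1: φ=0°, α=285°
  direction (0.2588, -0.9659); cell (5,6); t to first gridline: x 1.2364, y 0.7040 (then +3.8637 / +1.0353)
    (5,5) via y @ 0.7040  # hit
  → r_1 = 0.7040
beam 2: φ=90°, α=15°
  direction (0.9659, 0.2588); cell (5,6); t to first gridline: x 0.3313, y 1.2364 (then +1.0353 / +3.8637)
    (6,6) via x @ 0.3313  # hit
  → r_2 = 0.3313
beam 3: φ=180°, α=105°
  direction (-0.2588, 0.9659); cell (5,6); t to first gridline: x 2.6273, y 0.3313 (then +3.8637 / +1.0353)
    (5,7) via y @ 0.3313
    (5,8) via y @ 1.3666  # hit
  → r_3 = 1.3666
beam 4: φ=270°, α=195°
  direction (-0.9659, -0.2588); cell (5,6); t to first gridline: x 0.7040, y 2.6273 (then +1.0353 / +3.8637)
    (4,6) via x @ 0.7040
    (3,6) via x @ 1.7393  # hit
  → r_4 = 1.7393

ranges = [0.7040, 0.3313, 1.3666, 1.7393]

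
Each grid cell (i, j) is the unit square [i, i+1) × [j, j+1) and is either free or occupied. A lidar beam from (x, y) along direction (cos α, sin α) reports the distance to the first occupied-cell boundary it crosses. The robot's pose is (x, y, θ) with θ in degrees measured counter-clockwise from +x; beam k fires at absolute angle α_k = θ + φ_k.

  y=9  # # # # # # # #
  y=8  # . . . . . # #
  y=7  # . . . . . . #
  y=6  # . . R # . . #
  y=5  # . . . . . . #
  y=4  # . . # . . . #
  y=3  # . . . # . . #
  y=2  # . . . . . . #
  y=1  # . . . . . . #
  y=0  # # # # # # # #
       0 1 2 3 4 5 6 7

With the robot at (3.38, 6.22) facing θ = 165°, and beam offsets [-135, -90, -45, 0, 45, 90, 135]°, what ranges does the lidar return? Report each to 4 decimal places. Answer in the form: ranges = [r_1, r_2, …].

beam 1: φ=-135°, α=30°
  dir = (cos 30°, sin 30°) = (0.8660, 0.5000); from cell (3,6)
  next x-line at t=0.7159, next y-line at t=1.5600; Δt_x=1.1547, Δt_y=2.0000
    x: enter (4,6) at t=0.7159 ← occupied
  → r_1 = 0.7159
beam 2: φ=-90°, α=75°
  dir = (cos 75°, sin 75°) = (0.2588, 0.9659); from cell (3,6)
  next x-line at t=2.3955, next y-line at t=0.8075; Δt_x=3.8637, Δt_y=1.0353
    y: enter (3,7) at t=0.8075
    y: enter (3,8) at t=1.8428
    x: enter (4,8) at t=2.3955
    y: enter (4,9) at t=2.8781 ← occupied
  → r_2 = 2.8781
beam 3: φ=-45°, α=120°
  dir = (cos 120°, sin 120°) = (-0.5000, 0.8660); from cell (3,6)
  next x-line at t=0.7600, next y-line at t=0.9007; Δt_x=2.0000, Δt_y=1.1547
    x: enter (2,6) at t=0.7600
    y: enter (2,7) at t=0.9007
    y: enter (2,8) at t=2.0554
    x: enter (1,8) at t=2.7600
    y: enter (1,9) at t=3.2101 ← occupied
  → r_3 = 3.2101
beam 4: φ=0°, α=165°
  dir = (cos 165°, sin 165°) = (-0.9659, 0.2588); from cell (3,6)
  next x-line at t=0.3934, next y-line at t=3.0137; Δt_x=1.0353, Δt_y=3.8637
    x: enter (2,6) at t=0.3934
    x: enter (1,6) at t=1.4287
    x: enter (0,6) at t=2.4640 ← occupied
  → r_4 = 2.4640
beam 5: φ=45°, α=210°
  dir = (cos 210°, sin 210°) = (-0.8660, -0.5000); from cell (3,6)
  next x-line at t=0.4388, next y-line at t=0.4400; Δt_x=1.1547, Δt_y=2.0000
    x: enter (2,6) at t=0.4388
    y: enter (2,5) at t=0.4400
    x: enter (1,5) at t=1.5935
    y: enter (1,4) at t=2.4400
    x: enter (0,4) at t=2.7482 ← occupied
  → r_5 = 2.7482
beam 6: φ=90°, α=255°
  dir = (cos 255°, sin 255°) = (-0.2588, -0.9659); from cell (3,6)
  next x-line at t=1.4682, next y-line at t=0.2278; Δt_x=3.8637, Δt_y=1.0353
    y: enter (3,5) at t=0.2278
    y: enter (3,4) at t=1.2630 ← occupied
  → r_6 = 1.2630
beam 7: φ=135°, α=300°
  dir = (cos 300°, sin 300°) = (0.5000, -0.8660); from cell (3,6)
  next x-line at t=1.2400, next y-line at t=0.2540; Δt_x=2.0000, Δt_y=1.1547
    y: enter (3,5) at t=0.2540
    x: enter (4,5) at t=1.2400
    y: enter (4,4) at t=1.4087
    y: enter (4,3) at t=2.5634 ← occupied
  → r_7 = 2.5634

ranges = [0.7159, 2.8781, 3.2101, 2.4640, 2.7482, 1.2630, 2.5634]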